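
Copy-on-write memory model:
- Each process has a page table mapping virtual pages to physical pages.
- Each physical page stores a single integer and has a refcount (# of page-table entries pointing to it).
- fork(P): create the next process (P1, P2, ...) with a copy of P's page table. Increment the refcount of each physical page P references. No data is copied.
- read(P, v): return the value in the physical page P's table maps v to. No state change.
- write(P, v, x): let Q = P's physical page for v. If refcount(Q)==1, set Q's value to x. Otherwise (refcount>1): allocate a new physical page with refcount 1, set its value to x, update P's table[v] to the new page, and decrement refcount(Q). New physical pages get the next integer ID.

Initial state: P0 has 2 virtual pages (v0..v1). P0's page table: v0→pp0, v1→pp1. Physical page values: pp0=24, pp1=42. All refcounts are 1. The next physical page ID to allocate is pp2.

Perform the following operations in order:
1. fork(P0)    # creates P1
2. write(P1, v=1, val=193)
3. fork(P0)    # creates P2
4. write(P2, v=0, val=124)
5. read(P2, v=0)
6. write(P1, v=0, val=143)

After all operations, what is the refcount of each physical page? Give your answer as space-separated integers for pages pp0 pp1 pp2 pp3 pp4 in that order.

Op 1: fork(P0) -> P1. 2 ppages; refcounts: pp0:2 pp1:2
Op 2: write(P1, v1, 193). refcount(pp1)=2>1 -> COPY to pp2. 3 ppages; refcounts: pp0:2 pp1:1 pp2:1
Op 3: fork(P0) -> P2. 3 ppages; refcounts: pp0:3 pp1:2 pp2:1
Op 4: write(P2, v0, 124). refcount(pp0)=3>1 -> COPY to pp3. 4 ppages; refcounts: pp0:2 pp1:2 pp2:1 pp3:1
Op 5: read(P2, v0) -> 124. No state change.
Op 6: write(P1, v0, 143). refcount(pp0)=2>1 -> COPY to pp4. 5 ppages; refcounts: pp0:1 pp1:2 pp2:1 pp3:1 pp4:1

Answer: 1 2 1 1 1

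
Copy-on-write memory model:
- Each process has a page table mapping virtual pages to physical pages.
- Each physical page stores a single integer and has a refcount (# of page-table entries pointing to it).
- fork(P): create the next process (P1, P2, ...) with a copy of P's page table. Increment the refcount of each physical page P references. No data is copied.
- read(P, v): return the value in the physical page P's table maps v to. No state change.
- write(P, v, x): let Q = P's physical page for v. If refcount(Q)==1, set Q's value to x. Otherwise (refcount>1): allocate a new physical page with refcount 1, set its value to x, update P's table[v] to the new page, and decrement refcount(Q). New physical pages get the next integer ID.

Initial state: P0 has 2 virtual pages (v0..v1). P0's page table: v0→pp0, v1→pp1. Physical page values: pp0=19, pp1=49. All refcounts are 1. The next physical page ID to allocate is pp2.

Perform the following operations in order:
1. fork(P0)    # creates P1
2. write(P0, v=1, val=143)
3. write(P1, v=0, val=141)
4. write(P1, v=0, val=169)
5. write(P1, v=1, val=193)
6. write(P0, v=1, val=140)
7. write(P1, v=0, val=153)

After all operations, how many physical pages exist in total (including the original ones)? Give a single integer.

Answer: 4

Derivation:
Op 1: fork(P0) -> P1. 2 ppages; refcounts: pp0:2 pp1:2
Op 2: write(P0, v1, 143). refcount(pp1)=2>1 -> COPY to pp2. 3 ppages; refcounts: pp0:2 pp1:1 pp2:1
Op 3: write(P1, v0, 141). refcount(pp0)=2>1 -> COPY to pp3. 4 ppages; refcounts: pp0:1 pp1:1 pp2:1 pp3:1
Op 4: write(P1, v0, 169). refcount(pp3)=1 -> write in place. 4 ppages; refcounts: pp0:1 pp1:1 pp2:1 pp3:1
Op 5: write(P1, v1, 193). refcount(pp1)=1 -> write in place. 4 ppages; refcounts: pp0:1 pp1:1 pp2:1 pp3:1
Op 6: write(P0, v1, 140). refcount(pp2)=1 -> write in place. 4 ppages; refcounts: pp0:1 pp1:1 pp2:1 pp3:1
Op 7: write(P1, v0, 153). refcount(pp3)=1 -> write in place. 4 ppages; refcounts: pp0:1 pp1:1 pp2:1 pp3:1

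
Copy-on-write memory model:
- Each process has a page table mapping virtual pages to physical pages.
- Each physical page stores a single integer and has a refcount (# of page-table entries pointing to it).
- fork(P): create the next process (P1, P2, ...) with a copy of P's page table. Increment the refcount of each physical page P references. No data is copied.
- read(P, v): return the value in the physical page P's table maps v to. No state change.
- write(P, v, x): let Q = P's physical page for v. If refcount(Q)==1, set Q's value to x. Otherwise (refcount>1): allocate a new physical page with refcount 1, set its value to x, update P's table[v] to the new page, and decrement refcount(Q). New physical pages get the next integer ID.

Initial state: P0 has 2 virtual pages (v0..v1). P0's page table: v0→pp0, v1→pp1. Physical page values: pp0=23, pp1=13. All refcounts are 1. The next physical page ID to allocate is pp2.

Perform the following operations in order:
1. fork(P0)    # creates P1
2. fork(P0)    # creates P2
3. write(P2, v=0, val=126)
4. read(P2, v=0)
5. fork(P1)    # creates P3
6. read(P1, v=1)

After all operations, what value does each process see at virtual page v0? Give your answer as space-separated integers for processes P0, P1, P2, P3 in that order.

Answer: 23 23 126 23

Derivation:
Op 1: fork(P0) -> P1. 2 ppages; refcounts: pp0:2 pp1:2
Op 2: fork(P0) -> P2. 2 ppages; refcounts: pp0:3 pp1:3
Op 3: write(P2, v0, 126). refcount(pp0)=3>1 -> COPY to pp2. 3 ppages; refcounts: pp0:2 pp1:3 pp2:1
Op 4: read(P2, v0) -> 126. No state change.
Op 5: fork(P1) -> P3. 3 ppages; refcounts: pp0:3 pp1:4 pp2:1
Op 6: read(P1, v1) -> 13. No state change.
P0: v0 -> pp0 = 23
P1: v0 -> pp0 = 23
P2: v0 -> pp2 = 126
P3: v0 -> pp0 = 23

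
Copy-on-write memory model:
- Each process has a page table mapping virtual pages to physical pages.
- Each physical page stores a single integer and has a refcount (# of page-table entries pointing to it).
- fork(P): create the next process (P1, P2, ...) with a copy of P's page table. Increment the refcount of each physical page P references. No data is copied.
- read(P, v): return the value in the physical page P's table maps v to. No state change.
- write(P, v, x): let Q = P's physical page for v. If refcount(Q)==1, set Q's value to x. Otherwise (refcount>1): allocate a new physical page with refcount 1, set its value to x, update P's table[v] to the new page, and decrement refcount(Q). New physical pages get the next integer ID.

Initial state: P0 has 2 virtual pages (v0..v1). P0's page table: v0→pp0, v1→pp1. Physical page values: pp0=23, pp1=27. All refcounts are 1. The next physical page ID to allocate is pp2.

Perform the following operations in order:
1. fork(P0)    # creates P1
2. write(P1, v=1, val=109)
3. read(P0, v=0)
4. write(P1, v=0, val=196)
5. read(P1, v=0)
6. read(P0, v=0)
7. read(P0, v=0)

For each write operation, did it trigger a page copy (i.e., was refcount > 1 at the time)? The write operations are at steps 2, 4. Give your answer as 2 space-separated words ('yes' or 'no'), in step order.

Op 1: fork(P0) -> P1. 2 ppages; refcounts: pp0:2 pp1:2
Op 2: write(P1, v1, 109). refcount(pp1)=2>1 -> COPY to pp2. 3 ppages; refcounts: pp0:2 pp1:1 pp2:1
Op 3: read(P0, v0) -> 23. No state change.
Op 4: write(P1, v0, 196). refcount(pp0)=2>1 -> COPY to pp3. 4 ppages; refcounts: pp0:1 pp1:1 pp2:1 pp3:1
Op 5: read(P1, v0) -> 196. No state change.
Op 6: read(P0, v0) -> 23. No state change.
Op 7: read(P0, v0) -> 23. No state change.

yes yes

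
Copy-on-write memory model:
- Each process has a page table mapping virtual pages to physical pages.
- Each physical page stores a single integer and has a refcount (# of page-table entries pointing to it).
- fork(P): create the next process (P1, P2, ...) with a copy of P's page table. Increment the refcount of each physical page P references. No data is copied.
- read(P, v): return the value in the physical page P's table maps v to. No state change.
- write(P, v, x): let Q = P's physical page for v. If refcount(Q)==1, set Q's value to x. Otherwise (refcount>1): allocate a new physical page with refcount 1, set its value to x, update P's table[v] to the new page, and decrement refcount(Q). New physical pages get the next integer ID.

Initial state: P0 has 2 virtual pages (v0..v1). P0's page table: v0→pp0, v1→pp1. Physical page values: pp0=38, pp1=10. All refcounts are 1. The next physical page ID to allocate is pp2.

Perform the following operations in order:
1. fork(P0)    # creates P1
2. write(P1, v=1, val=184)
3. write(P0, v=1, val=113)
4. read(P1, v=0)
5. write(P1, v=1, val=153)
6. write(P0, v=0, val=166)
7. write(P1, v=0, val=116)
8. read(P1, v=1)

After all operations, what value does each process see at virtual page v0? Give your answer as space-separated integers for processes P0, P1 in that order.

Answer: 166 116

Derivation:
Op 1: fork(P0) -> P1. 2 ppages; refcounts: pp0:2 pp1:2
Op 2: write(P1, v1, 184). refcount(pp1)=2>1 -> COPY to pp2. 3 ppages; refcounts: pp0:2 pp1:1 pp2:1
Op 3: write(P0, v1, 113). refcount(pp1)=1 -> write in place. 3 ppages; refcounts: pp0:2 pp1:1 pp2:1
Op 4: read(P1, v0) -> 38. No state change.
Op 5: write(P1, v1, 153). refcount(pp2)=1 -> write in place. 3 ppages; refcounts: pp0:2 pp1:1 pp2:1
Op 6: write(P0, v0, 166). refcount(pp0)=2>1 -> COPY to pp3. 4 ppages; refcounts: pp0:1 pp1:1 pp2:1 pp3:1
Op 7: write(P1, v0, 116). refcount(pp0)=1 -> write in place. 4 ppages; refcounts: pp0:1 pp1:1 pp2:1 pp3:1
Op 8: read(P1, v1) -> 153. No state change.
P0: v0 -> pp3 = 166
P1: v0 -> pp0 = 116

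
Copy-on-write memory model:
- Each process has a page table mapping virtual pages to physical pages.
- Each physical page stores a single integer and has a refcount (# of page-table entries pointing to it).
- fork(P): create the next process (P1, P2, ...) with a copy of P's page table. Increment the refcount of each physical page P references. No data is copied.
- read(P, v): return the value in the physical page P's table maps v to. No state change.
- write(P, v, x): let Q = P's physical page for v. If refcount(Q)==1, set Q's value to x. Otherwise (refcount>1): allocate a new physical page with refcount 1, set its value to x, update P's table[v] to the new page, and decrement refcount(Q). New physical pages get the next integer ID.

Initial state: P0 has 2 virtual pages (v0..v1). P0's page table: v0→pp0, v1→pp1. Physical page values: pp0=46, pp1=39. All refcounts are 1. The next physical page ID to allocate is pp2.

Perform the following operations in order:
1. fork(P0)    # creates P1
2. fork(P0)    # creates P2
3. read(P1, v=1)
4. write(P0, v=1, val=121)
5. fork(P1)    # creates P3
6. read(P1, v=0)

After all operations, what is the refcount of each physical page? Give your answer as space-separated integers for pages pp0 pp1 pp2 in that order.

Answer: 4 3 1

Derivation:
Op 1: fork(P0) -> P1. 2 ppages; refcounts: pp0:2 pp1:2
Op 2: fork(P0) -> P2. 2 ppages; refcounts: pp0:3 pp1:3
Op 3: read(P1, v1) -> 39. No state change.
Op 4: write(P0, v1, 121). refcount(pp1)=3>1 -> COPY to pp2. 3 ppages; refcounts: pp0:3 pp1:2 pp2:1
Op 5: fork(P1) -> P3. 3 ppages; refcounts: pp0:4 pp1:3 pp2:1
Op 6: read(P1, v0) -> 46. No state change.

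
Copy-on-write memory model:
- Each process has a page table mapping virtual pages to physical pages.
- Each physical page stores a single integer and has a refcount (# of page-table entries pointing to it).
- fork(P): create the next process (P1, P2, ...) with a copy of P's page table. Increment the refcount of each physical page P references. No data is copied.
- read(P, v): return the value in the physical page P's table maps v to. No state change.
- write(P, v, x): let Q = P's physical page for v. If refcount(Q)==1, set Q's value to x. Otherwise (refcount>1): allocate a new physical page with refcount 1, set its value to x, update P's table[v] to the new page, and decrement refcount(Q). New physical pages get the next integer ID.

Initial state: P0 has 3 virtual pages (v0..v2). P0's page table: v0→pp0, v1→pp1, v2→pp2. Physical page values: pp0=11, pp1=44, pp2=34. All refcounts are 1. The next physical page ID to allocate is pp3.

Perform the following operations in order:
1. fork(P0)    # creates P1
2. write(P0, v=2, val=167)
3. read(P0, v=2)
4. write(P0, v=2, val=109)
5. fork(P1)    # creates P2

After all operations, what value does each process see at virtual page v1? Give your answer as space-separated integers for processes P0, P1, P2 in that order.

Op 1: fork(P0) -> P1. 3 ppages; refcounts: pp0:2 pp1:2 pp2:2
Op 2: write(P0, v2, 167). refcount(pp2)=2>1 -> COPY to pp3. 4 ppages; refcounts: pp0:2 pp1:2 pp2:1 pp3:1
Op 3: read(P0, v2) -> 167. No state change.
Op 4: write(P0, v2, 109). refcount(pp3)=1 -> write in place. 4 ppages; refcounts: pp0:2 pp1:2 pp2:1 pp3:1
Op 5: fork(P1) -> P2. 4 ppages; refcounts: pp0:3 pp1:3 pp2:2 pp3:1
P0: v1 -> pp1 = 44
P1: v1 -> pp1 = 44
P2: v1 -> pp1 = 44

Answer: 44 44 44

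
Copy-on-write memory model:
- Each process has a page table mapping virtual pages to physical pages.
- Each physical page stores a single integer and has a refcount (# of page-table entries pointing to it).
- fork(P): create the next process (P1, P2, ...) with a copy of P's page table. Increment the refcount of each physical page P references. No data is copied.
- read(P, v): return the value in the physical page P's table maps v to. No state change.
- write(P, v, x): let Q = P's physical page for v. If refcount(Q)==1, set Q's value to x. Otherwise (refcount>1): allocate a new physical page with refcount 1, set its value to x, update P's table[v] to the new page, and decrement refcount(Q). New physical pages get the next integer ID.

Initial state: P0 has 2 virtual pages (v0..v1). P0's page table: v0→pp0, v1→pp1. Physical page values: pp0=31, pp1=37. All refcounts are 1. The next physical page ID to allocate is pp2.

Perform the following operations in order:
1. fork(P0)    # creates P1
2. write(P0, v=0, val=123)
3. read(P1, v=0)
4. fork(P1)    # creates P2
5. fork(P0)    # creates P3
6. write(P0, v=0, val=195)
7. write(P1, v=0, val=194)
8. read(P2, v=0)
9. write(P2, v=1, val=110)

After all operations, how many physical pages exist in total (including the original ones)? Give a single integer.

Op 1: fork(P0) -> P1. 2 ppages; refcounts: pp0:2 pp1:2
Op 2: write(P0, v0, 123). refcount(pp0)=2>1 -> COPY to pp2. 3 ppages; refcounts: pp0:1 pp1:2 pp2:1
Op 3: read(P1, v0) -> 31. No state change.
Op 4: fork(P1) -> P2. 3 ppages; refcounts: pp0:2 pp1:3 pp2:1
Op 5: fork(P0) -> P3. 3 ppages; refcounts: pp0:2 pp1:4 pp2:2
Op 6: write(P0, v0, 195). refcount(pp2)=2>1 -> COPY to pp3. 4 ppages; refcounts: pp0:2 pp1:4 pp2:1 pp3:1
Op 7: write(P1, v0, 194). refcount(pp0)=2>1 -> COPY to pp4. 5 ppages; refcounts: pp0:1 pp1:4 pp2:1 pp3:1 pp4:1
Op 8: read(P2, v0) -> 31. No state change.
Op 9: write(P2, v1, 110). refcount(pp1)=4>1 -> COPY to pp5. 6 ppages; refcounts: pp0:1 pp1:3 pp2:1 pp3:1 pp4:1 pp5:1

Answer: 6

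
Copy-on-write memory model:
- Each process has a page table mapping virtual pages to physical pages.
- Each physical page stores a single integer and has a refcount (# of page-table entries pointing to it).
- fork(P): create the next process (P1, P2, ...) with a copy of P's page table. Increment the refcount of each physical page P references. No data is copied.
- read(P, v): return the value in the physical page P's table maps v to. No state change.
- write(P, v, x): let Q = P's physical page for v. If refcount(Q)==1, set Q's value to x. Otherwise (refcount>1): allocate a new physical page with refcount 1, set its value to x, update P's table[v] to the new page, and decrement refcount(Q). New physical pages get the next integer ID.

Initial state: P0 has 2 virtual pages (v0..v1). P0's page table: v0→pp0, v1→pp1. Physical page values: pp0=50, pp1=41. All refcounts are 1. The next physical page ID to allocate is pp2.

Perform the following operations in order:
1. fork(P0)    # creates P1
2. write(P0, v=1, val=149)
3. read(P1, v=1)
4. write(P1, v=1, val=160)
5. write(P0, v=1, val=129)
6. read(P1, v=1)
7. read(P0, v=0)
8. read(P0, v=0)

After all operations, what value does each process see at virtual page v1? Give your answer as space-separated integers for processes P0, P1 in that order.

Answer: 129 160

Derivation:
Op 1: fork(P0) -> P1. 2 ppages; refcounts: pp0:2 pp1:2
Op 2: write(P0, v1, 149). refcount(pp1)=2>1 -> COPY to pp2. 3 ppages; refcounts: pp0:2 pp1:1 pp2:1
Op 3: read(P1, v1) -> 41. No state change.
Op 4: write(P1, v1, 160). refcount(pp1)=1 -> write in place. 3 ppages; refcounts: pp0:2 pp1:1 pp2:1
Op 5: write(P0, v1, 129). refcount(pp2)=1 -> write in place. 3 ppages; refcounts: pp0:2 pp1:1 pp2:1
Op 6: read(P1, v1) -> 160. No state change.
Op 7: read(P0, v0) -> 50. No state change.
Op 8: read(P0, v0) -> 50. No state change.
P0: v1 -> pp2 = 129
P1: v1 -> pp1 = 160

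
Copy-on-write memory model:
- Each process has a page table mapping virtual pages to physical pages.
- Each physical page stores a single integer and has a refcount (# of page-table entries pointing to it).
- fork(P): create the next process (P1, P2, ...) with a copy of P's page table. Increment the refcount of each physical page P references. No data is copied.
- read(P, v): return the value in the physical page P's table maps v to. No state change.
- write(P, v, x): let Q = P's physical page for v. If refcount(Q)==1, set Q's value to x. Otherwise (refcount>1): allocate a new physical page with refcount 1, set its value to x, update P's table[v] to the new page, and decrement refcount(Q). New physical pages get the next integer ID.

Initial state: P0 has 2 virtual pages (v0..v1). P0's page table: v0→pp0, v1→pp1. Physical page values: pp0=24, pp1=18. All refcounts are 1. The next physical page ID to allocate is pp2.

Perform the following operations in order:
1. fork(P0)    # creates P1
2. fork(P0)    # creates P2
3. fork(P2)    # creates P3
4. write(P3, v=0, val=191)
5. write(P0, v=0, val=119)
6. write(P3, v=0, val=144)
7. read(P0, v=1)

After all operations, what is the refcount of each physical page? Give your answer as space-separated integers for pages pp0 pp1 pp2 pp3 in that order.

Answer: 2 4 1 1

Derivation:
Op 1: fork(P0) -> P1. 2 ppages; refcounts: pp0:2 pp1:2
Op 2: fork(P0) -> P2. 2 ppages; refcounts: pp0:3 pp1:3
Op 3: fork(P2) -> P3. 2 ppages; refcounts: pp0:4 pp1:4
Op 4: write(P3, v0, 191). refcount(pp0)=4>1 -> COPY to pp2. 3 ppages; refcounts: pp0:3 pp1:4 pp2:1
Op 5: write(P0, v0, 119). refcount(pp0)=3>1 -> COPY to pp3. 4 ppages; refcounts: pp0:2 pp1:4 pp2:1 pp3:1
Op 6: write(P3, v0, 144). refcount(pp2)=1 -> write in place. 4 ppages; refcounts: pp0:2 pp1:4 pp2:1 pp3:1
Op 7: read(P0, v1) -> 18. No state change.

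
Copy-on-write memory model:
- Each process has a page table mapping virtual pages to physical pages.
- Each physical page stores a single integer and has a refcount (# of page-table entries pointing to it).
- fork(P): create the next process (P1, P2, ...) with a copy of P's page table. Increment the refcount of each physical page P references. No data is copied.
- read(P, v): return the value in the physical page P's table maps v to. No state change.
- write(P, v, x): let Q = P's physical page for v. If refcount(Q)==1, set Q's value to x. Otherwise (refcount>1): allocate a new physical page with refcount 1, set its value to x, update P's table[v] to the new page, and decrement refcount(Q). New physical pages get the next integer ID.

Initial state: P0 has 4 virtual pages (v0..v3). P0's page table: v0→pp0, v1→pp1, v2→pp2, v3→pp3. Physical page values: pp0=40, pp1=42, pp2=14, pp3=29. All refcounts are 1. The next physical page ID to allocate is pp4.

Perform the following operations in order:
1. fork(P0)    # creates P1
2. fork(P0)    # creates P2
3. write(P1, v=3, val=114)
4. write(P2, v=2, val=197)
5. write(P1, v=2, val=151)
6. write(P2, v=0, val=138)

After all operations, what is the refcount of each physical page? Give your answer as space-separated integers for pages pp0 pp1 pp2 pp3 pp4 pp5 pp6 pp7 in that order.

Answer: 2 3 1 2 1 1 1 1

Derivation:
Op 1: fork(P0) -> P1. 4 ppages; refcounts: pp0:2 pp1:2 pp2:2 pp3:2
Op 2: fork(P0) -> P2. 4 ppages; refcounts: pp0:3 pp1:3 pp2:3 pp3:3
Op 3: write(P1, v3, 114). refcount(pp3)=3>1 -> COPY to pp4. 5 ppages; refcounts: pp0:3 pp1:3 pp2:3 pp3:2 pp4:1
Op 4: write(P2, v2, 197). refcount(pp2)=3>1 -> COPY to pp5. 6 ppages; refcounts: pp0:3 pp1:3 pp2:2 pp3:2 pp4:1 pp5:1
Op 5: write(P1, v2, 151). refcount(pp2)=2>1 -> COPY to pp6. 7 ppages; refcounts: pp0:3 pp1:3 pp2:1 pp3:2 pp4:1 pp5:1 pp6:1
Op 6: write(P2, v0, 138). refcount(pp0)=3>1 -> COPY to pp7. 8 ppages; refcounts: pp0:2 pp1:3 pp2:1 pp3:2 pp4:1 pp5:1 pp6:1 pp7:1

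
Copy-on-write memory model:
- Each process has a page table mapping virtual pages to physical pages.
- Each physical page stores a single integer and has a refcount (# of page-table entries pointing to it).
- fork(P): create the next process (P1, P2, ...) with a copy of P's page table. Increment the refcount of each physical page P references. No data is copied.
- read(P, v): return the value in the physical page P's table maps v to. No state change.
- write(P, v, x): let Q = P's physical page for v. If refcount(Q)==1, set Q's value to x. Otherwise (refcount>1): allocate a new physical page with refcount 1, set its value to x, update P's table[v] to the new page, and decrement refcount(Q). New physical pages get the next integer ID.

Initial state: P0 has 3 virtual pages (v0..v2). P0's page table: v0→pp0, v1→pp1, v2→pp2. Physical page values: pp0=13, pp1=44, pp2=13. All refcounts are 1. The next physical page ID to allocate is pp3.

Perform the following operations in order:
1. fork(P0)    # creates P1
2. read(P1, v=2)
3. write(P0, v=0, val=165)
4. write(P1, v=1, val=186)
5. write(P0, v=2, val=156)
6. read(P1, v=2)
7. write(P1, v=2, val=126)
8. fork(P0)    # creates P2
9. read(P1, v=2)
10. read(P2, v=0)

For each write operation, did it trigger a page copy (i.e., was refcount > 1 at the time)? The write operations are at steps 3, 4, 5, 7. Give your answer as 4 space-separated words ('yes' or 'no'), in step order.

Op 1: fork(P0) -> P1. 3 ppages; refcounts: pp0:2 pp1:2 pp2:2
Op 2: read(P1, v2) -> 13. No state change.
Op 3: write(P0, v0, 165). refcount(pp0)=2>1 -> COPY to pp3. 4 ppages; refcounts: pp0:1 pp1:2 pp2:2 pp3:1
Op 4: write(P1, v1, 186). refcount(pp1)=2>1 -> COPY to pp4. 5 ppages; refcounts: pp0:1 pp1:1 pp2:2 pp3:1 pp4:1
Op 5: write(P0, v2, 156). refcount(pp2)=2>1 -> COPY to pp5. 6 ppages; refcounts: pp0:1 pp1:1 pp2:1 pp3:1 pp4:1 pp5:1
Op 6: read(P1, v2) -> 13. No state change.
Op 7: write(P1, v2, 126). refcount(pp2)=1 -> write in place. 6 ppages; refcounts: pp0:1 pp1:1 pp2:1 pp3:1 pp4:1 pp5:1
Op 8: fork(P0) -> P2. 6 ppages; refcounts: pp0:1 pp1:2 pp2:1 pp3:2 pp4:1 pp5:2
Op 9: read(P1, v2) -> 126. No state change.
Op 10: read(P2, v0) -> 165. No state change.

yes yes yes no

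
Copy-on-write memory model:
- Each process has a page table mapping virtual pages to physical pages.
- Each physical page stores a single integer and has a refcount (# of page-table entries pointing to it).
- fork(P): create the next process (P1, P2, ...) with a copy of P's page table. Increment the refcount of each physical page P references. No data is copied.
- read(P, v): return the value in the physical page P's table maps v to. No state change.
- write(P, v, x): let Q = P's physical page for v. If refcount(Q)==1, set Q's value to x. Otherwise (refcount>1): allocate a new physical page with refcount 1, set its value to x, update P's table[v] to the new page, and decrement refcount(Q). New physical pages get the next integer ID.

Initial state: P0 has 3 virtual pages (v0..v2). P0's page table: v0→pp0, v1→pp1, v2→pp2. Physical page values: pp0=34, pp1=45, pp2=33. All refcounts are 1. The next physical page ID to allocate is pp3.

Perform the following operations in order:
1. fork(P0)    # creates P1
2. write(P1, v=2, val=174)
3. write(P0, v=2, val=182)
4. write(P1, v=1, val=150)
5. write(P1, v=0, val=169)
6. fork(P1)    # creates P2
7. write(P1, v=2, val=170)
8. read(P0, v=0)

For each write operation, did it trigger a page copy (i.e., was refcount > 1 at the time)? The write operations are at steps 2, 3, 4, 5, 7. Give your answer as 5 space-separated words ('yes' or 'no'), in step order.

Op 1: fork(P0) -> P1. 3 ppages; refcounts: pp0:2 pp1:2 pp2:2
Op 2: write(P1, v2, 174). refcount(pp2)=2>1 -> COPY to pp3. 4 ppages; refcounts: pp0:2 pp1:2 pp2:1 pp3:1
Op 3: write(P0, v2, 182). refcount(pp2)=1 -> write in place. 4 ppages; refcounts: pp0:2 pp1:2 pp2:1 pp3:1
Op 4: write(P1, v1, 150). refcount(pp1)=2>1 -> COPY to pp4. 5 ppages; refcounts: pp0:2 pp1:1 pp2:1 pp3:1 pp4:1
Op 5: write(P1, v0, 169). refcount(pp0)=2>1 -> COPY to pp5. 6 ppages; refcounts: pp0:1 pp1:1 pp2:1 pp3:1 pp4:1 pp5:1
Op 6: fork(P1) -> P2. 6 ppages; refcounts: pp0:1 pp1:1 pp2:1 pp3:2 pp4:2 pp5:2
Op 7: write(P1, v2, 170). refcount(pp3)=2>1 -> COPY to pp6. 7 ppages; refcounts: pp0:1 pp1:1 pp2:1 pp3:1 pp4:2 pp5:2 pp6:1
Op 8: read(P0, v0) -> 34. No state change.

yes no yes yes yes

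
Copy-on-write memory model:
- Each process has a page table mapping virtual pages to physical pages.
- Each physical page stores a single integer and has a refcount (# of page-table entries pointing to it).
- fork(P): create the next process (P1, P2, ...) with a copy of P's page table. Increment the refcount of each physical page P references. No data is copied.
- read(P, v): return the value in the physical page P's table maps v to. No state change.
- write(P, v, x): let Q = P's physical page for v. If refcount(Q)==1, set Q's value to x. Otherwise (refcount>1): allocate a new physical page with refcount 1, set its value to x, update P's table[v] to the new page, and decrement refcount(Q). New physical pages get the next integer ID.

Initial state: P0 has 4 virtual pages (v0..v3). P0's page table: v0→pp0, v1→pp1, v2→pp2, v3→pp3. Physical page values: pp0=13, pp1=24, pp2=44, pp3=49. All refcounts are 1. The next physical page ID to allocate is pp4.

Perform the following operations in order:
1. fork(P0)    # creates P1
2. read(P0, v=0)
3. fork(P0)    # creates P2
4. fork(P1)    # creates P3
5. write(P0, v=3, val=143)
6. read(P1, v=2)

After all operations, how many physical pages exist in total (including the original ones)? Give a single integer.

Answer: 5

Derivation:
Op 1: fork(P0) -> P1. 4 ppages; refcounts: pp0:2 pp1:2 pp2:2 pp3:2
Op 2: read(P0, v0) -> 13. No state change.
Op 3: fork(P0) -> P2. 4 ppages; refcounts: pp0:3 pp1:3 pp2:3 pp3:3
Op 4: fork(P1) -> P3. 4 ppages; refcounts: pp0:4 pp1:4 pp2:4 pp3:4
Op 5: write(P0, v3, 143). refcount(pp3)=4>1 -> COPY to pp4. 5 ppages; refcounts: pp0:4 pp1:4 pp2:4 pp3:3 pp4:1
Op 6: read(P1, v2) -> 44. No state change.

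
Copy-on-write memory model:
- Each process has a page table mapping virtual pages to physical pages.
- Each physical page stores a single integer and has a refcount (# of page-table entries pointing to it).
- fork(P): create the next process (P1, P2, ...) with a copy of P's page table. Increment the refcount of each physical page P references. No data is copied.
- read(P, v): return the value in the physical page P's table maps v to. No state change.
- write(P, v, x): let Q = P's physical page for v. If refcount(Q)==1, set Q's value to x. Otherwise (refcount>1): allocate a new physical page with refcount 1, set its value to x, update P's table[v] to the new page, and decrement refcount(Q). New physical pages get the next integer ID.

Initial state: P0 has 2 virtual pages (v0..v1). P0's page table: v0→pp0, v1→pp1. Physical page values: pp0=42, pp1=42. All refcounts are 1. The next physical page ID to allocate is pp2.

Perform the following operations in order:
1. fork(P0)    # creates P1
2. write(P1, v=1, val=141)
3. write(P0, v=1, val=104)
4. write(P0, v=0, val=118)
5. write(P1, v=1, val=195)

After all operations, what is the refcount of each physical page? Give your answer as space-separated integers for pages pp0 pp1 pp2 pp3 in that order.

Op 1: fork(P0) -> P1. 2 ppages; refcounts: pp0:2 pp1:2
Op 2: write(P1, v1, 141). refcount(pp1)=2>1 -> COPY to pp2. 3 ppages; refcounts: pp0:2 pp1:1 pp2:1
Op 3: write(P0, v1, 104). refcount(pp1)=1 -> write in place. 3 ppages; refcounts: pp0:2 pp1:1 pp2:1
Op 4: write(P0, v0, 118). refcount(pp0)=2>1 -> COPY to pp3. 4 ppages; refcounts: pp0:1 pp1:1 pp2:1 pp3:1
Op 5: write(P1, v1, 195). refcount(pp2)=1 -> write in place. 4 ppages; refcounts: pp0:1 pp1:1 pp2:1 pp3:1

Answer: 1 1 1 1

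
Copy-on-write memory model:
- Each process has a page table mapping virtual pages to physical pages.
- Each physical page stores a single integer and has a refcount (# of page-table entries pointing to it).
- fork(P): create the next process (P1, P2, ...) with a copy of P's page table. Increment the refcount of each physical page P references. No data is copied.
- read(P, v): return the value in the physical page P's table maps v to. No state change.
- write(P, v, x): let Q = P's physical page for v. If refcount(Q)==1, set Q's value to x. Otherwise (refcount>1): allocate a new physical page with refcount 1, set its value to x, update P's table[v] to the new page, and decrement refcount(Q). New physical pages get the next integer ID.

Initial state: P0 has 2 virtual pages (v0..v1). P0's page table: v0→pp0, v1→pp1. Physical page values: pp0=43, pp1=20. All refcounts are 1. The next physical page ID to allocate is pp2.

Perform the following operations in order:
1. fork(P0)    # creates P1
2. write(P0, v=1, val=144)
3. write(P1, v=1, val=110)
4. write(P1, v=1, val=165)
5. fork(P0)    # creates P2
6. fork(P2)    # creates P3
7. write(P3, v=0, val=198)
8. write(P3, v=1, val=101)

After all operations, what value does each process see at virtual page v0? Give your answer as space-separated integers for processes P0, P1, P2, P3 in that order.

Answer: 43 43 43 198

Derivation:
Op 1: fork(P0) -> P1. 2 ppages; refcounts: pp0:2 pp1:2
Op 2: write(P0, v1, 144). refcount(pp1)=2>1 -> COPY to pp2. 3 ppages; refcounts: pp0:2 pp1:1 pp2:1
Op 3: write(P1, v1, 110). refcount(pp1)=1 -> write in place. 3 ppages; refcounts: pp0:2 pp1:1 pp2:1
Op 4: write(P1, v1, 165). refcount(pp1)=1 -> write in place. 3 ppages; refcounts: pp0:2 pp1:1 pp2:1
Op 5: fork(P0) -> P2. 3 ppages; refcounts: pp0:3 pp1:1 pp2:2
Op 6: fork(P2) -> P3. 3 ppages; refcounts: pp0:4 pp1:1 pp2:3
Op 7: write(P3, v0, 198). refcount(pp0)=4>1 -> COPY to pp3. 4 ppages; refcounts: pp0:3 pp1:1 pp2:3 pp3:1
Op 8: write(P3, v1, 101). refcount(pp2)=3>1 -> COPY to pp4. 5 ppages; refcounts: pp0:3 pp1:1 pp2:2 pp3:1 pp4:1
P0: v0 -> pp0 = 43
P1: v0 -> pp0 = 43
P2: v0 -> pp0 = 43
P3: v0 -> pp3 = 198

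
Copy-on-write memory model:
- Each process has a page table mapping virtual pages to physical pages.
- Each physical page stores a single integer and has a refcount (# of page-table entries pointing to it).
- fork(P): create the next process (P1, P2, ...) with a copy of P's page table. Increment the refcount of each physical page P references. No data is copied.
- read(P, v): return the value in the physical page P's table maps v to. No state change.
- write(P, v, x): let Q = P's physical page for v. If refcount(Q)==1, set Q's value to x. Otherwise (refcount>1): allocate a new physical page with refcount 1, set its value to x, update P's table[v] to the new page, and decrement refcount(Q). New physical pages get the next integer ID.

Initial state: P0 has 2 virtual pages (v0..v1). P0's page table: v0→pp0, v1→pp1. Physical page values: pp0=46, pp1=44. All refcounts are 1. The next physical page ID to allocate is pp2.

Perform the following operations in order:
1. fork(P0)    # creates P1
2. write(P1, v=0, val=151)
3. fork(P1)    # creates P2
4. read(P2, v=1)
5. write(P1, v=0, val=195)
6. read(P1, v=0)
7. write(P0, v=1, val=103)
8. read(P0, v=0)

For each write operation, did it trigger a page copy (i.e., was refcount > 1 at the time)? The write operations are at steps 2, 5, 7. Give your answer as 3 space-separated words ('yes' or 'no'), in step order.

Op 1: fork(P0) -> P1. 2 ppages; refcounts: pp0:2 pp1:2
Op 2: write(P1, v0, 151). refcount(pp0)=2>1 -> COPY to pp2. 3 ppages; refcounts: pp0:1 pp1:2 pp2:1
Op 3: fork(P1) -> P2. 3 ppages; refcounts: pp0:1 pp1:3 pp2:2
Op 4: read(P2, v1) -> 44. No state change.
Op 5: write(P1, v0, 195). refcount(pp2)=2>1 -> COPY to pp3. 4 ppages; refcounts: pp0:1 pp1:3 pp2:1 pp3:1
Op 6: read(P1, v0) -> 195. No state change.
Op 7: write(P0, v1, 103). refcount(pp1)=3>1 -> COPY to pp4. 5 ppages; refcounts: pp0:1 pp1:2 pp2:1 pp3:1 pp4:1
Op 8: read(P0, v0) -> 46. No state change.

yes yes yes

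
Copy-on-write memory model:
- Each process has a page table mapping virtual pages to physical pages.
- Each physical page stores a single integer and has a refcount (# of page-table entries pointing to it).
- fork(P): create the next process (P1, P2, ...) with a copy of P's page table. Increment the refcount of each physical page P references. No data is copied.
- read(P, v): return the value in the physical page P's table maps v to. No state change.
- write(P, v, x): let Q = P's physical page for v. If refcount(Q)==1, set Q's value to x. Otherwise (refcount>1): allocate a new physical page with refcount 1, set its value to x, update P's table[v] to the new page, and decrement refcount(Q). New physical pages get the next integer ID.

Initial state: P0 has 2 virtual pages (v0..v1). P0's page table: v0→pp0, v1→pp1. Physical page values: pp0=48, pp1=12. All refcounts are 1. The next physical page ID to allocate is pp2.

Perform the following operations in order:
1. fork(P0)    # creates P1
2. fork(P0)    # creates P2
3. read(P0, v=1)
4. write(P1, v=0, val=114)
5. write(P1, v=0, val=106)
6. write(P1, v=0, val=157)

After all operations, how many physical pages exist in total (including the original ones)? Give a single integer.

Answer: 3

Derivation:
Op 1: fork(P0) -> P1. 2 ppages; refcounts: pp0:2 pp1:2
Op 2: fork(P0) -> P2. 2 ppages; refcounts: pp0:3 pp1:3
Op 3: read(P0, v1) -> 12. No state change.
Op 4: write(P1, v0, 114). refcount(pp0)=3>1 -> COPY to pp2. 3 ppages; refcounts: pp0:2 pp1:3 pp2:1
Op 5: write(P1, v0, 106). refcount(pp2)=1 -> write in place. 3 ppages; refcounts: pp0:2 pp1:3 pp2:1
Op 6: write(P1, v0, 157). refcount(pp2)=1 -> write in place. 3 ppages; refcounts: pp0:2 pp1:3 pp2:1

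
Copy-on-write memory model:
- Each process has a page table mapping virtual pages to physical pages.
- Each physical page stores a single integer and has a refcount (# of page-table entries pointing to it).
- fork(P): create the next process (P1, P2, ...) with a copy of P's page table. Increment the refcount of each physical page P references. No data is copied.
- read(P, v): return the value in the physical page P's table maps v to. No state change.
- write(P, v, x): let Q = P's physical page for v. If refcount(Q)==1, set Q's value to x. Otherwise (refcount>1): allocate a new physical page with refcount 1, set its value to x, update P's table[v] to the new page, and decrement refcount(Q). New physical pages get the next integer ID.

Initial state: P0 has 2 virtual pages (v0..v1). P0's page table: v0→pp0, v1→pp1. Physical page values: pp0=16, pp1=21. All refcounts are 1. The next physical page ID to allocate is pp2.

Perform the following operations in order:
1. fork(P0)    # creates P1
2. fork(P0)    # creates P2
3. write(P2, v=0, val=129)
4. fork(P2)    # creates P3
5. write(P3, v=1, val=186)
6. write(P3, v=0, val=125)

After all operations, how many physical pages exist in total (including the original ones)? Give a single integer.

Op 1: fork(P0) -> P1. 2 ppages; refcounts: pp0:2 pp1:2
Op 2: fork(P0) -> P2. 2 ppages; refcounts: pp0:3 pp1:3
Op 3: write(P2, v0, 129). refcount(pp0)=3>1 -> COPY to pp2. 3 ppages; refcounts: pp0:2 pp1:3 pp2:1
Op 4: fork(P2) -> P3. 3 ppages; refcounts: pp0:2 pp1:4 pp2:2
Op 5: write(P3, v1, 186). refcount(pp1)=4>1 -> COPY to pp3. 4 ppages; refcounts: pp0:2 pp1:3 pp2:2 pp3:1
Op 6: write(P3, v0, 125). refcount(pp2)=2>1 -> COPY to pp4. 5 ppages; refcounts: pp0:2 pp1:3 pp2:1 pp3:1 pp4:1

Answer: 5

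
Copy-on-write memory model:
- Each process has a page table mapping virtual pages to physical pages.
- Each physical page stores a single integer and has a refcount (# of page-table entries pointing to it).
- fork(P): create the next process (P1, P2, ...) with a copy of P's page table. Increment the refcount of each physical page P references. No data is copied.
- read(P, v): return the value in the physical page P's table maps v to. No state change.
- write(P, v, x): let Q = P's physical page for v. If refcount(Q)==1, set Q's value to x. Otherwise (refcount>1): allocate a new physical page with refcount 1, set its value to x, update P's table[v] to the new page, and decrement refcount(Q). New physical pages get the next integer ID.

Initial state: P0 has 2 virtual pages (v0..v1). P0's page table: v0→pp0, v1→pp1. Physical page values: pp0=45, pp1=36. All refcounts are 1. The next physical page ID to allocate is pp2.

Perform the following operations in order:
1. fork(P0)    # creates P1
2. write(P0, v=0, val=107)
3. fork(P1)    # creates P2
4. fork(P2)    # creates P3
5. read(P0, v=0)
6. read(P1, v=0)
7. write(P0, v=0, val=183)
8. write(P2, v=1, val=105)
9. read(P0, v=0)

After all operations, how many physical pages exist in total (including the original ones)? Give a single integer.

Op 1: fork(P0) -> P1. 2 ppages; refcounts: pp0:2 pp1:2
Op 2: write(P0, v0, 107). refcount(pp0)=2>1 -> COPY to pp2. 3 ppages; refcounts: pp0:1 pp1:2 pp2:1
Op 3: fork(P1) -> P2. 3 ppages; refcounts: pp0:2 pp1:3 pp2:1
Op 4: fork(P2) -> P3. 3 ppages; refcounts: pp0:3 pp1:4 pp2:1
Op 5: read(P0, v0) -> 107. No state change.
Op 6: read(P1, v0) -> 45. No state change.
Op 7: write(P0, v0, 183). refcount(pp2)=1 -> write in place. 3 ppages; refcounts: pp0:3 pp1:4 pp2:1
Op 8: write(P2, v1, 105). refcount(pp1)=4>1 -> COPY to pp3. 4 ppages; refcounts: pp0:3 pp1:3 pp2:1 pp3:1
Op 9: read(P0, v0) -> 183. No state change.

Answer: 4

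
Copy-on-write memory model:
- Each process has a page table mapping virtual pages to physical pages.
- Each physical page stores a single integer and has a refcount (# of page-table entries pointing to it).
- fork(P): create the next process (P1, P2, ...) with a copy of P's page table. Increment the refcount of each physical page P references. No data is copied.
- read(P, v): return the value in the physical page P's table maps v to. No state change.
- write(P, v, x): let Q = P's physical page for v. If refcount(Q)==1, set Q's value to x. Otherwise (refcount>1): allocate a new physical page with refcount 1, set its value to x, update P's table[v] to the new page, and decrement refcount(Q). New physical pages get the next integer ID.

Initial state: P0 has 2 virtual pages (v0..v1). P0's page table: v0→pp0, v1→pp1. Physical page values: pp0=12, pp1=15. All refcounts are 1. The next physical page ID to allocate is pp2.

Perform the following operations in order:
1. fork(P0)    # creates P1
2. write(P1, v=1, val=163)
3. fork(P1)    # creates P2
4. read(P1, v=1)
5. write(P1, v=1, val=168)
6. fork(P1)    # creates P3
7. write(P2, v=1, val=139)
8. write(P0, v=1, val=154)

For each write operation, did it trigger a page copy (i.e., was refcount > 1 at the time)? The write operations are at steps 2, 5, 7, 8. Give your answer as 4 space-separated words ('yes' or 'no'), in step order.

Op 1: fork(P0) -> P1. 2 ppages; refcounts: pp0:2 pp1:2
Op 2: write(P1, v1, 163). refcount(pp1)=2>1 -> COPY to pp2. 3 ppages; refcounts: pp0:2 pp1:1 pp2:1
Op 3: fork(P1) -> P2. 3 ppages; refcounts: pp0:3 pp1:1 pp2:2
Op 4: read(P1, v1) -> 163. No state change.
Op 5: write(P1, v1, 168). refcount(pp2)=2>1 -> COPY to pp3. 4 ppages; refcounts: pp0:3 pp1:1 pp2:1 pp3:1
Op 6: fork(P1) -> P3. 4 ppages; refcounts: pp0:4 pp1:1 pp2:1 pp3:2
Op 7: write(P2, v1, 139). refcount(pp2)=1 -> write in place. 4 ppages; refcounts: pp0:4 pp1:1 pp2:1 pp3:2
Op 8: write(P0, v1, 154). refcount(pp1)=1 -> write in place. 4 ppages; refcounts: pp0:4 pp1:1 pp2:1 pp3:2

yes yes no no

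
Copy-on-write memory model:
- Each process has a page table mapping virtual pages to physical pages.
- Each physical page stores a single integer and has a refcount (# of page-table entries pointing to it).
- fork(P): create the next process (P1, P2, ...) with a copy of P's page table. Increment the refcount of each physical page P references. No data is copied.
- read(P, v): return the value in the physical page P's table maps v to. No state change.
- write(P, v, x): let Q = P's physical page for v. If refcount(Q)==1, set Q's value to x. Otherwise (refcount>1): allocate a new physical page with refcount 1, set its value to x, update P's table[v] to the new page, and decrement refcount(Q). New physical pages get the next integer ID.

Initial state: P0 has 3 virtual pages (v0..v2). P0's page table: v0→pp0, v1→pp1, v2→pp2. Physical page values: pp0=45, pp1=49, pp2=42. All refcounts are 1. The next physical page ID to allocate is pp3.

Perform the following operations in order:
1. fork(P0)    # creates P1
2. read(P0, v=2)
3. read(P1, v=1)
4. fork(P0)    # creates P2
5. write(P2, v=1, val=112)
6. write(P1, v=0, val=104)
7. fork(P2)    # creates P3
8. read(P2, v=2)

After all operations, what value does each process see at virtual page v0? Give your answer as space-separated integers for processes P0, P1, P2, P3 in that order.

Answer: 45 104 45 45

Derivation:
Op 1: fork(P0) -> P1. 3 ppages; refcounts: pp0:2 pp1:2 pp2:2
Op 2: read(P0, v2) -> 42. No state change.
Op 3: read(P1, v1) -> 49. No state change.
Op 4: fork(P0) -> P2. 3 ppages; refcounts: pp0:3 pp1:3 pp2:3
Op 5: write(P2, v1, 112). refcount(pp1)=3>1 -> COPY to pp3. 4 ppages; refcounts: pp0:3 pp1:2 pp2:3 pp3:1
Op 6: write(P1, v0, 104). refcount(pp0)=3>1 -> COPY to pp4. 5 ppages; refcounts: pp0:2 pp1:2 pp2:3 pp3:1 pp4:1
Op 7: fork(P2) -> P3. 5 ppages; refcounts: pp0:3 pp1:2 pp2:4 pp3:2 pp4:1
Op 8: read(P2, v2) -> 42. No state change.
P0: v0 -> pp0 = 45
P1: v0 -> pp4 = 104
P2: v0 -> pp0 = 45
P3: v0 -> pp0 = 45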